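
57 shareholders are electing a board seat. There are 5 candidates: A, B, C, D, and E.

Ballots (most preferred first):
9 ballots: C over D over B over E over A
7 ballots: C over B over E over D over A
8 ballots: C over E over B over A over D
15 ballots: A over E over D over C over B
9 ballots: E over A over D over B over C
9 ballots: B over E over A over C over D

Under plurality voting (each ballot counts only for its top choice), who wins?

First-place votes: A 15, B 9, C 24, D 0, E 9.

C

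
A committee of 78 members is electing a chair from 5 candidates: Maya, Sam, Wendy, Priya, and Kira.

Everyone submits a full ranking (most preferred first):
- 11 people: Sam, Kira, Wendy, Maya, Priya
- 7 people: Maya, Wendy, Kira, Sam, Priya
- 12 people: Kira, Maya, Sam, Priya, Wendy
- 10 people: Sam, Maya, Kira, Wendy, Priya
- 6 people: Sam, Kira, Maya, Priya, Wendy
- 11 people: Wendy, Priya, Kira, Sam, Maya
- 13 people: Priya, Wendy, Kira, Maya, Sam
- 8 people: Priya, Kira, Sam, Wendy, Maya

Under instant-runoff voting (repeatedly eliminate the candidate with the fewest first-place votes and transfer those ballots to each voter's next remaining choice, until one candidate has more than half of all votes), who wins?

Round 1: Maya 7, Sam 27, Wendy 11, Priya 21, Kira 12. Maya eliminated.
Round 2: Sam 27, Wendy 18, Priya 21, Kira 12. Kira eliminated.
Round 3: Sam 39, Wendy 18, Priya 21. Wendy eliminated.
Round 4: Sam 46, Priya 32. Sam has a majority (≥40).

Sam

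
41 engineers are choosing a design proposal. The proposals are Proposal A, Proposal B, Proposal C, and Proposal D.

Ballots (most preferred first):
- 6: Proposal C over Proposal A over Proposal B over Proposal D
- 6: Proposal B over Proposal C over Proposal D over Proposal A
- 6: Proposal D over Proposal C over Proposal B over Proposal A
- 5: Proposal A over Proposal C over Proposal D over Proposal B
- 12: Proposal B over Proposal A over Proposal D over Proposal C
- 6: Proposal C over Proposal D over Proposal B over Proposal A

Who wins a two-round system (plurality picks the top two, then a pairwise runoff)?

Round 1 first-place votes: Proposal A 5, Proposal B 18, Proposal C 12, Proposal D 6. Proposal B and Proposal C advance.
Runoff: Proposal B is ranked above Proposal C on 18 ballots, Proposal C above Proposal B on 23.

Proposal C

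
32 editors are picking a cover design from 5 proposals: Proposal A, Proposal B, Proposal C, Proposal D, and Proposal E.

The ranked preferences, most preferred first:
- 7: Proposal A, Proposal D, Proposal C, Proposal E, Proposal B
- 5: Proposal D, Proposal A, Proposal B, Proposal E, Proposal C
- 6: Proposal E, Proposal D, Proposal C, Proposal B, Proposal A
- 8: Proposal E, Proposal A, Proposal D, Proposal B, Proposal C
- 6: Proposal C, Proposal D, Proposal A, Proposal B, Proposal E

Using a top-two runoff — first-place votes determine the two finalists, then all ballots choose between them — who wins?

Proposal A

Round 1 first-place votes: Proposal A 7, Proposal B 0, Proposal C 6, Proposal D 5, Proposal E 14. Proposal E and Proposal A advance.
Runoff: Proposal E is ranked above Proposal A on 14 ballots, Proposal A above Proposal E on 18.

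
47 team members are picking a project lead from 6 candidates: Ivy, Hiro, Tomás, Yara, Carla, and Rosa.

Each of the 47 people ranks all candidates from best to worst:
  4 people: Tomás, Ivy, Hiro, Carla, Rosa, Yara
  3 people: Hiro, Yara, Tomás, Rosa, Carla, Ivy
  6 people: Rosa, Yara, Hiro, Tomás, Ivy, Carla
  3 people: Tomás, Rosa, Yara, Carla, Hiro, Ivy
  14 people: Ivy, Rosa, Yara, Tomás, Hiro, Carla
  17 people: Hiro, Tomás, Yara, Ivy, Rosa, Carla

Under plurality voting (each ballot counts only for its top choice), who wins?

Hiro

First-place votes: Ivy 14, Hiro 20, Tomás 7, Yara 0, Carla 0, Rosa 6.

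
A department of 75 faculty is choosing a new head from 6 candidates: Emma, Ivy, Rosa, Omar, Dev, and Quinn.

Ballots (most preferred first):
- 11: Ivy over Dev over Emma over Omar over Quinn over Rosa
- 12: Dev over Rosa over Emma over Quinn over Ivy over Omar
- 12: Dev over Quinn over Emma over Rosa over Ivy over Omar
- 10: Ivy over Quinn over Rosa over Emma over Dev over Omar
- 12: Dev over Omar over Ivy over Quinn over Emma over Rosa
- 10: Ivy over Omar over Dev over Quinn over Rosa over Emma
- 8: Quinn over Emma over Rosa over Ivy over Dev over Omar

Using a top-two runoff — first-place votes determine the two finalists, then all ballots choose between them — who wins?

Ivy

Round 1 first-place votes: Emma 0, Ivy 31, Rosa 0, Omar 0, Dev 36, Quinn 8. Dev and Ivy advance.
Runoff: Dev is ranked above Ivy on 36 ballots, Ivy above Dev on 39.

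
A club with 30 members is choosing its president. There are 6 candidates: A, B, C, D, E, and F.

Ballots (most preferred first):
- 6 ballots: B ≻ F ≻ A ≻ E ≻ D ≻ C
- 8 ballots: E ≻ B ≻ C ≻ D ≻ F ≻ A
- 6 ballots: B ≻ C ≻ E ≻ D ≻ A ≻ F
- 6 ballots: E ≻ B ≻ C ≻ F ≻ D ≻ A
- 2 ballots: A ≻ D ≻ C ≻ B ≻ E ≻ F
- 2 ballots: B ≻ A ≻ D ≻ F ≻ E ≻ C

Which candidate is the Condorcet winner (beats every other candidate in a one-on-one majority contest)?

B

B vs A: 28–2
B vs C: 28–2
B vs D: 28–2
B vs E: 16–14
B vs F: 30–0
B beats every other candidate.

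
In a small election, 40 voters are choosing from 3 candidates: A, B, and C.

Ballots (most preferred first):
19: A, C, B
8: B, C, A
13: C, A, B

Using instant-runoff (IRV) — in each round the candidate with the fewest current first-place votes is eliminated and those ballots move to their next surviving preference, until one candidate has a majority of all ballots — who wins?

C

Round 1: A 19, B 8, C 13. B eliminated.
Round 2: A 19, C 21. C has a majority (≥21).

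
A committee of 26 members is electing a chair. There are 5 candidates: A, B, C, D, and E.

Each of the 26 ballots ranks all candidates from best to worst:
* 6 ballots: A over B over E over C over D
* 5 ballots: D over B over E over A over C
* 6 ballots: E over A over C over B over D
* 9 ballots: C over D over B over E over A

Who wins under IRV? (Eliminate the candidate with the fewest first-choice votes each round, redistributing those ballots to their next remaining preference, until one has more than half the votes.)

E

Round 1: A 6, B 0, C 9, D 5, E 6. B eliminated.
Round 2: A 6, C 9, D 5, E 6. D eliminated.
Round 3: A 6, C 9, E 11. A eliminated.
Round 4: C 9, E 17. E has a majority (≥14).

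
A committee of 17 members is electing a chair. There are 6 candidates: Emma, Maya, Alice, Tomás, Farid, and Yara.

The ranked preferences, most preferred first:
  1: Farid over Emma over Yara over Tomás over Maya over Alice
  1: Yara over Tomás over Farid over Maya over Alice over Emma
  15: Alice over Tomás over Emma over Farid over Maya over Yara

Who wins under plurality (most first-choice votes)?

Alice

First-place votes: Emma 0, Maya 0, Alice 15, Tomás 0, Farid 1, Yara 1.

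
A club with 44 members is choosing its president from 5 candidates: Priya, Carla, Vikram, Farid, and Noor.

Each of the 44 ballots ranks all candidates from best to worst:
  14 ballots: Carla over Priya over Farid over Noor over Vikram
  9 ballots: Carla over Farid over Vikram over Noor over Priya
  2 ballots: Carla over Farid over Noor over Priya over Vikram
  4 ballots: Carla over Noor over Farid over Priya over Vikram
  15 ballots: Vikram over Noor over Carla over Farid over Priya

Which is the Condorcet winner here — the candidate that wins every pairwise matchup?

Carla

Carla vs Priya: 44–0
Carla vs Vikram: 29–15
Carla vs Farid: 44–0
Carla vs Noor: 29–15
Carla beats every other candidate.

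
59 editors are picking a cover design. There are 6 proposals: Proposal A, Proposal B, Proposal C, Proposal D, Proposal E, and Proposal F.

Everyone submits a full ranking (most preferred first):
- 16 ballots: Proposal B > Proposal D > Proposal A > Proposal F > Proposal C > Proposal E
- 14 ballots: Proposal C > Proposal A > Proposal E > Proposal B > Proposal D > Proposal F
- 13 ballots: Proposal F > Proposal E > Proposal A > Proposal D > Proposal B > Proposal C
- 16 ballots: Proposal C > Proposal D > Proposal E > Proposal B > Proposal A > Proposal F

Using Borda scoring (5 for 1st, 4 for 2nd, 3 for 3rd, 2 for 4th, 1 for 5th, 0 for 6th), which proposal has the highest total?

Proposal D

Proposal A: 16×3 + 14×4 + 13×3 + 16×1 = 159
Proposal B: 16×5 + 14×2 + 13×1 + 16×2 = 153
Proposal C: 16×1 + 14×5 + 13×0 + 16×5 = 166
Proposal D: 16×4 + 14×1 + 13×2 + 16×4 = 168
Proposal E: 16×0 + 14×3 + 13×4 + 16×3 = 142
Proposal F: 16×2 + 14×0 + 13×5 + 16×0 = 97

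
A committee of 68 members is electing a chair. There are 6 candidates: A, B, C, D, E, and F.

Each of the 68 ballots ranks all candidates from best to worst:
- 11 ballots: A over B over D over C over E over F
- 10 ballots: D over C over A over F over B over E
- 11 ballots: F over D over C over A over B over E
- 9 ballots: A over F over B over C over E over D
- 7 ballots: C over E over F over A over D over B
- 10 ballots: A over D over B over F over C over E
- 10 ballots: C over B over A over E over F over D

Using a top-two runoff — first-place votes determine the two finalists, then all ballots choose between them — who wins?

C

Round 1 first-place votes: A 30, B 0, C 17, D 10, E 0, F 11. A and C advance.
Runoff: A is ranked above C on 30 ballots, C above A on 38.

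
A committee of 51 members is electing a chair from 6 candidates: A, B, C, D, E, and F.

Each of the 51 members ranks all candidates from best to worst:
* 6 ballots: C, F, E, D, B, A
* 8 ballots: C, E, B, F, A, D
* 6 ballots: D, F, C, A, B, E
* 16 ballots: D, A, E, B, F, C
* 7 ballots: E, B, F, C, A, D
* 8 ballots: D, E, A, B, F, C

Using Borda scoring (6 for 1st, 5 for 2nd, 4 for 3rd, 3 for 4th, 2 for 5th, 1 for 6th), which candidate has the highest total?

A: 6×1 + 8×2 + 6×3 + 16×5 + 7×2 + 8×4 = 166
B: 6×2 + 8×4 + 6×2 + 16×3 + 7×5 + 8×3 = 163
C: 6×6 + 8×6 + 6×4 + 16×1 + 7×3 + 8×1 = 153
D: 6×3 + 8×1 + 6×6 + 16×6 + 7×1 + 8×6 = 213
E: 6×4 + 8×5 + 6×1 + 16×4 + 7×6 + 8×5 = 216
F: 6×5 + 8×3 + 6×5 + 16×2 + 7×4 + 8×2 = 160

E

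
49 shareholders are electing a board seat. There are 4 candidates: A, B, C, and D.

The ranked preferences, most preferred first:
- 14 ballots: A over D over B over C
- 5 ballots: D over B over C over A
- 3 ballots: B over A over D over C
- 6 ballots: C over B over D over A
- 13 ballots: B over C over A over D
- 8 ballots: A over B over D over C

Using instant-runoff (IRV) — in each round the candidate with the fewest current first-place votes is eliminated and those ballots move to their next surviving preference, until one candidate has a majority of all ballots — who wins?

B

Round 1: A 22, B 16, C 6, D 5. D eliminated.
Round 2: A 22, B 21, C 6. C eliminated.
Round 3: A 22, B 27. B has a majority (≥25).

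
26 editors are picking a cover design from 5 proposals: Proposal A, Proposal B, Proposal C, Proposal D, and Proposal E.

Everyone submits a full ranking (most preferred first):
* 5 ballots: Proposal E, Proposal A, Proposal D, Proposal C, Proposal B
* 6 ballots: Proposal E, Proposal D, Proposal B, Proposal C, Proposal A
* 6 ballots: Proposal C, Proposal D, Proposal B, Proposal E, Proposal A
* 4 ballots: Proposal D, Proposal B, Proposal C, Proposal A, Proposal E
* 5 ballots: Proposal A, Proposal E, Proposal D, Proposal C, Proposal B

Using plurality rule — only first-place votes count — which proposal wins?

Proposal E

First-place votes: Proposal A 5, Proposal B 0, Proposal C 6, Proposal D 4, Proposal E 11.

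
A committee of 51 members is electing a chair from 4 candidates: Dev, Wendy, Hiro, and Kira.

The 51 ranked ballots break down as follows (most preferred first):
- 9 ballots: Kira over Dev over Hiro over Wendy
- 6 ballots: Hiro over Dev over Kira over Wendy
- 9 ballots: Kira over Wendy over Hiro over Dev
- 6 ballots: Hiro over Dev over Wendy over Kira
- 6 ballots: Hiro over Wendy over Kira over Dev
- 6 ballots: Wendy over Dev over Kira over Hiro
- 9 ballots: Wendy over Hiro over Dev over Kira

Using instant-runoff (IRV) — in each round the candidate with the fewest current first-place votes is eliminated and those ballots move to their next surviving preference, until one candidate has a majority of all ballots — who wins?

Round 1: Dev 0, Wendy 15, Hiro 18, Kira 18. Dev eliminated.
Round 2: Wendy 15, Hiro 18, Kira 18. Wendy eliminated.
Round 3: Hiro 27, Kira 24. Hiro has a majority (≥26).

Hiro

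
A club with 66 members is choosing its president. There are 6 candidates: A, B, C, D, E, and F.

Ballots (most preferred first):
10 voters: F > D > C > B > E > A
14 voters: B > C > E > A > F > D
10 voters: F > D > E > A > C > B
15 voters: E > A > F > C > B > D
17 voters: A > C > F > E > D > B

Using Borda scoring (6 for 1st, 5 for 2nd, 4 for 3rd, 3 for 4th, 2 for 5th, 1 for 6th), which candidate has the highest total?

A: 10×1 + 14×3 + 10×3 + 15×5 + 17×6 = 259
B: 10×3 + 14×6 + 10×1 + 15×2 + 17×1 = 171
C: 10×4 + 14×5 + 10×2 + 15×3 + 17×5 = 260
D: 10×5 + 14×1 + 10×5 + 15×1 + 17×2 = 163
E: 10×2 + 14×4 + 10×4 + 15×6 + 17×3 = 257
F: 10×6 + 14×2 + 10×6 + 15×4 + 17×4 = 276

F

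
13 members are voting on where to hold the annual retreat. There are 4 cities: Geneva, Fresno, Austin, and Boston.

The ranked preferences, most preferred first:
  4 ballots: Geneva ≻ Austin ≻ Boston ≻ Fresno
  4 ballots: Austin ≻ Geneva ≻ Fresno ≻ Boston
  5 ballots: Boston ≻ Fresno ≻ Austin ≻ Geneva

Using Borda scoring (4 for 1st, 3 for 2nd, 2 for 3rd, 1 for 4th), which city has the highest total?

Geneva: 4×4 + 4×3 + 5×1 = 33
Fresno: 4×1 + 4×2 + 5×3 = 27
Austin: 4×3 + 4×4 + 5×2 = 38
Boston: 4×2 + 4×1 + 5×4 = 32

Austin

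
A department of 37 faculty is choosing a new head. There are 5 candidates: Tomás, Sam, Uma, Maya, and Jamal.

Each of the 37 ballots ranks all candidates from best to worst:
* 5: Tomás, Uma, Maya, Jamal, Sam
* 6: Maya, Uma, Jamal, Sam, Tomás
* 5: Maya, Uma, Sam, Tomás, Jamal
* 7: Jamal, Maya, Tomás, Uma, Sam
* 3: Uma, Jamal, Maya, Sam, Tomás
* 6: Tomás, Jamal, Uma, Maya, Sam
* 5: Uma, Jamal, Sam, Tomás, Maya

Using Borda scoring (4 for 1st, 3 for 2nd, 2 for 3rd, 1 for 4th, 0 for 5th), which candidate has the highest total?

Uma

Tomás: 5×4 + 6×0 + 5×1 + 7×2 + 3×0 + 6×4 + 5×1 = 68
Sam: 5×0 + 6×1 + 5×2 + 7×0 + 3×1 + 6×0 + 5×2 = 29
Uma: 5×3 + 6×3 + 5×3 + 7×1 + 3×4 + 6×2 + 5×4 = 99
Maya: 5×2 + 6×4 + 5×4 + 7×3 + 3×2 + 6×1 + 5×0 = 87
Jamal: 5×1 + 6×2 + 5×0 + 7×4 + 3×3 + 6×3 + 5×3 = 87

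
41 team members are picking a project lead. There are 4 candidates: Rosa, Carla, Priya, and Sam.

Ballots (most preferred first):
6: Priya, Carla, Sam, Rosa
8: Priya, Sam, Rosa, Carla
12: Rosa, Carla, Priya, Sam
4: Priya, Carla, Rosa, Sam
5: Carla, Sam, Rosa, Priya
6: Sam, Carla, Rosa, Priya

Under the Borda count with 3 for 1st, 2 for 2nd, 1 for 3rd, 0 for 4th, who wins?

Rosa: 6×0 + 8×1 + 12×3 + 4×1 + 5×1 + 6×1 = 59
Carla: 6×2 + 8×0 + 12×2 + 4×2 + 5×3 + 6×2 = 71
Priya: 6×3 + 8×3 + 12×1 + 4×3 + 5×0 + 6×0 = 66
Sam: 6×1 + 8×2 + 12×0 + 4×0 + 5×2 + 6×3 = 50

Carla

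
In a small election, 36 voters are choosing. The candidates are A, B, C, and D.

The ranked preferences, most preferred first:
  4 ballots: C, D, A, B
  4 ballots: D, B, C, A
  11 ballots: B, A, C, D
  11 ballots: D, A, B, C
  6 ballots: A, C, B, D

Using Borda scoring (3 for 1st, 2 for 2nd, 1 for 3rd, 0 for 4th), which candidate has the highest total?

A

A: 4×1 + 4×0 + 11×2 + 11×2 + 6×3 = 66
B: 4×0 + 4×2 + 11×3 + 11×1 + 6×1 = 58
C: 4×3 + 4×1 + 11×1 + 11×0 + 6×2 = 39
D: 4×2 + 4×3 + 11×0 + 11×3 + 6×0 = 53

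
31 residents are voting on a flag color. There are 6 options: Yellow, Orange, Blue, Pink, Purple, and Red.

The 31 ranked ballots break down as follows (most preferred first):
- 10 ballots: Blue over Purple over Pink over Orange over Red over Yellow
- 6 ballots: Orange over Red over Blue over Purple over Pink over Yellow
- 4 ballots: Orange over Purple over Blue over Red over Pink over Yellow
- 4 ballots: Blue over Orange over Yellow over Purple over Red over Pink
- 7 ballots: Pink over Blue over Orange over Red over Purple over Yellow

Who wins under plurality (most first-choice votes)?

First-place votes: Yellow 0, Orange 10, Blue 14, Pink 7, Purple 0, Red 0.

Blue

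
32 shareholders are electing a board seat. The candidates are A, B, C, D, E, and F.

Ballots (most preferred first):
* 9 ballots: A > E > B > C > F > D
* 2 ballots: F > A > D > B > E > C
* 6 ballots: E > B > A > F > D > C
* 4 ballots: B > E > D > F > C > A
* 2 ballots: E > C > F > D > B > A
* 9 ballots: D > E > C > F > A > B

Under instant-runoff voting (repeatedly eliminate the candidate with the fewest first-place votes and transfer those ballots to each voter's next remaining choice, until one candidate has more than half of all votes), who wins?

E

Round 1: A 9, B 4, C 0, D 9, E 8, F 2. C eliminated.
Round 2: A 9, B 4, D 9, E 8, F 2. F eliminated.
Round 3: A 11, B 4, D 9, E 8. B eliminated.
Round 4: A 11, D 9, E 12. D eliminated.
Round 5: A 11, E 21. E has a majority (≥17).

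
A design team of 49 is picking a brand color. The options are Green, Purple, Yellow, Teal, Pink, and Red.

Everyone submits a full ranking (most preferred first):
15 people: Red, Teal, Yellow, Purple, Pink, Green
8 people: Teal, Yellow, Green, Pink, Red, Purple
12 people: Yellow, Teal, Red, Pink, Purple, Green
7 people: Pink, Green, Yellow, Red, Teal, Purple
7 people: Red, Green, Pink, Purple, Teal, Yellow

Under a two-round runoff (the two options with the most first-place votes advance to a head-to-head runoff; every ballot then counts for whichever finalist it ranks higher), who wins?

Round 1 first-place votes: Green 0, Purple 0, Yellow 12, Teal 8, Pink 7, Red 22. Red and Yellow advance.
Runoff: Red is ranked above Yellow on 22 ballots, Yellow above Red on 27.

Yellow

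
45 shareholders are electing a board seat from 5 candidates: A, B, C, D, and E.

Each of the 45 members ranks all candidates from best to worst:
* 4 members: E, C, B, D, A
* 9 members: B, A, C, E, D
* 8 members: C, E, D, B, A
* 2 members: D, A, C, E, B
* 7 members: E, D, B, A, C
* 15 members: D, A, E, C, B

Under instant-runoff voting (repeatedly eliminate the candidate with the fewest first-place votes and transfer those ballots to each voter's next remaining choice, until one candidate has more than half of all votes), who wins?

Round 1: A 0, B 9, C 8, D 17, E 11. A eliminated.
Round 2: B 9, C 8, D 17, E 11. C eliminated.
Round 3: B 9, D 17, E 19. B eliminated.
Round 4: D 17, E 28. E has a majority (≥23).

E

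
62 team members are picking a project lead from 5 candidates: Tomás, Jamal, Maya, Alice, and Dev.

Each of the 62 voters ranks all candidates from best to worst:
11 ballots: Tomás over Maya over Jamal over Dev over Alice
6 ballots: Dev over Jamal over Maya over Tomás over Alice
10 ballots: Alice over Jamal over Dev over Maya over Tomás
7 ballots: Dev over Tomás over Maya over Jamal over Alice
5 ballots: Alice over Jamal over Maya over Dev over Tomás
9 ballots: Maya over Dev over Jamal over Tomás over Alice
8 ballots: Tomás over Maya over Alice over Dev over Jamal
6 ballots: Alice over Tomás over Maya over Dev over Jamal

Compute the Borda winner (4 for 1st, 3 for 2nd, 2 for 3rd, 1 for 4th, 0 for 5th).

Tomás: 11×4 + 6×1 + 10×0 + 7×3 + 5×0 + 9×1 + 8×4 + 6×3 = 130
Jamal: 11×2 + 6×3 + 10×3 + 7×1 + 5×3 + 9×2 + 8×0 + 6×0 = 110
Maya: 11×3 + 6×2 + 10×1 + 7×2 + 5×2 + 9×4 + 8×3 + 6×2 = 151
Alice: 11×0 + 6×0 + 10×4 + 7×0 + 5×4 + 9×0 + 8×2 + 6×4 = 100
Dev: 11×1 + 6×4 + 10×2 + 7×4 + 5×1 + 9×3 + 8×1 + 6×1 = 129

Maya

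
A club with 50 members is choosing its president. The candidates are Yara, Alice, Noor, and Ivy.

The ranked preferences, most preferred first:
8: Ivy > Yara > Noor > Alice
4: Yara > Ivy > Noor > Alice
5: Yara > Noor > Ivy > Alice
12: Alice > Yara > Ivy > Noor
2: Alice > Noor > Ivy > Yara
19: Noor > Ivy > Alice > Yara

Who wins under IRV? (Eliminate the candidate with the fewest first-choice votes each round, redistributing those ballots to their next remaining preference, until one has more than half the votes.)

Round 1: Yara 9, Alice 14, Noor 19, Ivy 8. Ivy eliminated.
Round 2: Yara 17, Alice 14, Noor 19. Alice eliminated.
Round 3: Yara 29, Noor 21. Yara has a majority (≥26).

Yara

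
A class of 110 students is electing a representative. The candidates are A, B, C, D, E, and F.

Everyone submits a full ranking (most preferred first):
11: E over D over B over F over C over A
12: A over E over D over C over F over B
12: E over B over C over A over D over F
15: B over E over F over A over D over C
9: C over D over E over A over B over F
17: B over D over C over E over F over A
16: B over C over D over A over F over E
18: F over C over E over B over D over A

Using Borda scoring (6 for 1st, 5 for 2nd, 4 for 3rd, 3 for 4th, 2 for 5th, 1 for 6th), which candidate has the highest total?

B

A: 11×1 + 12×6 + 12×3 + 15×3 + 9×3 + 17×1 + 16×3 + 18×1 = 274
B: 11×4 + 12×1 + 12×5 + 15×6 + 9×2 + 17×6 + 16×6 + 18×3 = 476
C: 11×2 + 12×3 + 12×4 + 15×1 + 9×6 + 17×4 + 16×5 + 18×5 = 413
D: 11×5 + 12×4 + 12×2 + 15×2 + 9×5 + 17×5 + 16×4 + 18×2 = 387
E: 11×6 + 12×5 + 12×6 + 15×5 + 9×4 + 17×3 + 16×1 + 18×4 = 448
F: 11×3 + 12×2 + 12×1 + 15×4 + 9×1 + 17×2 + 16×2 + 18×6 = 312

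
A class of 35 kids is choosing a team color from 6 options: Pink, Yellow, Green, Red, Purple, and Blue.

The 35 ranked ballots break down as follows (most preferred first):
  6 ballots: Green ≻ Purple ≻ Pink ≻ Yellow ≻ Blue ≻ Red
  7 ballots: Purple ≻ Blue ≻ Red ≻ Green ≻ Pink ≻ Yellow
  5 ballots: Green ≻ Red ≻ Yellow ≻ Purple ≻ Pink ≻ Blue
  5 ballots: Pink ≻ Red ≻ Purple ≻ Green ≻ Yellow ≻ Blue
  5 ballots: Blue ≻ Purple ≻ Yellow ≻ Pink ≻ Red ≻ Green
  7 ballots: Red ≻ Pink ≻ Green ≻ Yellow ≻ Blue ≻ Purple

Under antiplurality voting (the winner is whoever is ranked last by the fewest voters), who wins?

Last-place votes: Pink 0, Yellow 7, Green 5, Red 6, Purple 7, Blue 10.

Pink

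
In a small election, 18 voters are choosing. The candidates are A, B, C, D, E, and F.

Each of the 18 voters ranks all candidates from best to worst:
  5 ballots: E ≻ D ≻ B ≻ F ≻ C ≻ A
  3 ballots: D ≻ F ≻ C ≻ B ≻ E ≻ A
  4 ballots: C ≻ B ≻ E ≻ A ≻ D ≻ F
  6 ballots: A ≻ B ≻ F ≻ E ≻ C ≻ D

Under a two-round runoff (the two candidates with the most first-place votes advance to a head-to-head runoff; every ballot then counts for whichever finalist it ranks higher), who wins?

Round 1 first-place votes: A 6, B 0, C 4, D 3, E 5, F 0. A and E advance.
Runoff: A is ranked above E on 6 ballots, E above A on 12.

E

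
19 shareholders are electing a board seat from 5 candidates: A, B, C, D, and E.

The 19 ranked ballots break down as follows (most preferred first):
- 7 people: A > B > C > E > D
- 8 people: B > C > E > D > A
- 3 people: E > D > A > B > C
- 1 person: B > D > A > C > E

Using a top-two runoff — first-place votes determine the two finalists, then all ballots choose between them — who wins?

Round 1 first-place votes: A 7, B 9, C 0, D 0, E 3. B and A advance.
Runoff: B is ranked above A on 9 ballots, A above B on 10.

A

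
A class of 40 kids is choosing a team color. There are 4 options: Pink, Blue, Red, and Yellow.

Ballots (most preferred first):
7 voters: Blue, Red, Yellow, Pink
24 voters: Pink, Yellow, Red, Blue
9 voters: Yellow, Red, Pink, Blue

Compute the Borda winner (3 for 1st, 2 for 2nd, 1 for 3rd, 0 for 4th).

Pink: 7×0 + 24×3 + 9×1 = 81
Blue: 7×3 + 24×0 + 9×0 = 21
Red: 7×2 + 24×1 + 9×2 = 56
Yellow: 7×1 + 24×2 + 9×3 = 82

Yellow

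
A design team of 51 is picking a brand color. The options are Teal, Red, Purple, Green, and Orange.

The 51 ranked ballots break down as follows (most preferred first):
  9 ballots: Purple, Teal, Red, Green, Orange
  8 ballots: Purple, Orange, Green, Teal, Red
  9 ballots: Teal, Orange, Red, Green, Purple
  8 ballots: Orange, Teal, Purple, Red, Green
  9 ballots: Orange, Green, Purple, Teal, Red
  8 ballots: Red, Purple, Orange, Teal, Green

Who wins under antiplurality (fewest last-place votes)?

Teal

Last-place votes: Teal 0, Red 17, Purple 9, Green 16, Orange 9.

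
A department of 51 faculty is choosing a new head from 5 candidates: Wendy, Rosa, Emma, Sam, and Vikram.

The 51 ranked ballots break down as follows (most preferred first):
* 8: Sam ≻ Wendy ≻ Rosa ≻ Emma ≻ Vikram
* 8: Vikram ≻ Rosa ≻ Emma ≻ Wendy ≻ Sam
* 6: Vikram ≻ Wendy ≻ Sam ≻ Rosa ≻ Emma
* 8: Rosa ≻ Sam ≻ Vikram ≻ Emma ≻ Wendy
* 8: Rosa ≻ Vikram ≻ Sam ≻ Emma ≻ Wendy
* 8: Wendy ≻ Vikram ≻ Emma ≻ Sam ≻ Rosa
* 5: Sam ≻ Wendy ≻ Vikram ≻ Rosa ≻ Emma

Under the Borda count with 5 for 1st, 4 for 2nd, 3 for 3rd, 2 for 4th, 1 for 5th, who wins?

Wendy: 8×4 + 8×2 + 6×4 + 8×1 + 8×1 + 8×5 + 5×4 = 148
Rosa: 8×3 + 8×4 + 6×2 + 8×5 + 8×5 + 8×1 + 5×2 = 166
Emma: 8×2 + 8×3 + 6×1 + 8×2 + 8×2 + 8×3 + 5×1 = 107
Sam: 8×5 + 8×1 + 6×3 + 8×4 + 8×3 + 8×2 + 5×5 = 163
Vikram: 8×1 + 8×5 + 6×5 + 8×3 + 8×4 + 8×4 + 5×3 = 181

Vikram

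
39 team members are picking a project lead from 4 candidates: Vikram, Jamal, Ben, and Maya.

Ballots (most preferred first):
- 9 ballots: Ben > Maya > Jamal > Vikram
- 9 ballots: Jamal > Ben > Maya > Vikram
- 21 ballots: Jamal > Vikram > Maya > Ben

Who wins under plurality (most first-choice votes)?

First-place votes: Vikram 0, Jamal 30, Ben 9, Maya 0.

Jamal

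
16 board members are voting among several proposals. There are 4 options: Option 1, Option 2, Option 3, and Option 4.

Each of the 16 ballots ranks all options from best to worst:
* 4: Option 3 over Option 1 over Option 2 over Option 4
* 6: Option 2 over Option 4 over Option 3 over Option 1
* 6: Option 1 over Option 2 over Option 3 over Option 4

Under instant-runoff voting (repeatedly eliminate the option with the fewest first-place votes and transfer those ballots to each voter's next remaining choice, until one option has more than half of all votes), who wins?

Option 1

Round 1: Option 1 6, Option 2 6, Option 3 4, Option 4 0. Option 4 eliminated.
Round 2: Option 1 6, Option 2 6, Option 3 4. Option 3 eliminated.
Round 3: Option 1 10, Option 2 6. Option 1 has a majority (≥9).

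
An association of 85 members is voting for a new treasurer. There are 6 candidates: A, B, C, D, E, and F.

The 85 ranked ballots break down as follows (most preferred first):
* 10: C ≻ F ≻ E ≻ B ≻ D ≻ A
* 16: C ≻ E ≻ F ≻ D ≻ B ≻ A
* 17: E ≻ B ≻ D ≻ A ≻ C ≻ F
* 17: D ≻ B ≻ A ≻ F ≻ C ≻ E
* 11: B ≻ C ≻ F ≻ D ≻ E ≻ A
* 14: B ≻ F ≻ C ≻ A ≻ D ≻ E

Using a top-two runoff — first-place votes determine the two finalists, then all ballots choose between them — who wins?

Round 1 first-place votes: A 0, B 25, C 26, D 17, E 17, F 0. C and B advance.
Runoff: C is ranked above B on 26 ballots, B above C on 59.

B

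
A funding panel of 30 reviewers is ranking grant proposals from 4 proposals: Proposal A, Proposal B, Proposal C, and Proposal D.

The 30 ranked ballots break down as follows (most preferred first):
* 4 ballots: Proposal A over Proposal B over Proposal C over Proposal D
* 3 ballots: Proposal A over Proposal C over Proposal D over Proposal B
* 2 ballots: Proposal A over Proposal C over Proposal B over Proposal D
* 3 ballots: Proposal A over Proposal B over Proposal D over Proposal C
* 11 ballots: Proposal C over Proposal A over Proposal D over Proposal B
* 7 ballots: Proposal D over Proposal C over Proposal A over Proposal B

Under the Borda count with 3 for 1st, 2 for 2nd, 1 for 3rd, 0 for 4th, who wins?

Proposal A: 4×3 + 3×3 + 2×3 + 3×3 + 11×2 + 7×1 = 65
Proposal B: 4×2 + 3×0 + 2×1 + 3×2 + 11×0 + 7×0 = 16
Proposal C: 4×1 + 3×2 + 2×2 + 3×0 + 11×3 + 7×2 = 61
Proposal D: 4×0 + 3×1 + 2×0 + 3×1 + 11×1 + 7×3 = 38

Proposal A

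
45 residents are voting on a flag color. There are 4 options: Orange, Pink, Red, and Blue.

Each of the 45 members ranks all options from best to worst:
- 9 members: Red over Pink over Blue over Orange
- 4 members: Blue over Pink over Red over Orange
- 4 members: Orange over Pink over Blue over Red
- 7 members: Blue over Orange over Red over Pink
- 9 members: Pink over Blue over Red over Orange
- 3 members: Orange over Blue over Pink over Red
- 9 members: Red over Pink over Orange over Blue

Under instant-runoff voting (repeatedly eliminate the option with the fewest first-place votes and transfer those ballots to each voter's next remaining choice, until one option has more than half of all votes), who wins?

Blue

Round 1: Orange 7, Pink 9, Red 18, Blue 11. Orange eliminated.
Round 2: Pink 13, Red 18, Blue 14. Pink eliminated.
Round 3: Red 18, Blue 27. Blue has a majority (≥23).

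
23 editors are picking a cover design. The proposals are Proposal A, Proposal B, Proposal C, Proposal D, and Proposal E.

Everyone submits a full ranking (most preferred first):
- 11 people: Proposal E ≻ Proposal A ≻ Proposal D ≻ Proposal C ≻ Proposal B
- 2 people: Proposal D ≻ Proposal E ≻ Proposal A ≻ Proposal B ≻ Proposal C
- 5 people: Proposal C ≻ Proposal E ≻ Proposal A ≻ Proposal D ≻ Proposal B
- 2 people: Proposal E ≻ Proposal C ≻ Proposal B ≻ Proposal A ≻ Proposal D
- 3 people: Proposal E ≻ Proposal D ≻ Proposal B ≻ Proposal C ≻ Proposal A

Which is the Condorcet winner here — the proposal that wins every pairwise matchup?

Proposal E

Proposal E vs Proposal A: 23–0
Proposal E vs Proposal B: 23–0
Proposal E vs Proposal C: 18–5
Proposal E vs Proposal D: 21–2
Proposal E beats every other proposal.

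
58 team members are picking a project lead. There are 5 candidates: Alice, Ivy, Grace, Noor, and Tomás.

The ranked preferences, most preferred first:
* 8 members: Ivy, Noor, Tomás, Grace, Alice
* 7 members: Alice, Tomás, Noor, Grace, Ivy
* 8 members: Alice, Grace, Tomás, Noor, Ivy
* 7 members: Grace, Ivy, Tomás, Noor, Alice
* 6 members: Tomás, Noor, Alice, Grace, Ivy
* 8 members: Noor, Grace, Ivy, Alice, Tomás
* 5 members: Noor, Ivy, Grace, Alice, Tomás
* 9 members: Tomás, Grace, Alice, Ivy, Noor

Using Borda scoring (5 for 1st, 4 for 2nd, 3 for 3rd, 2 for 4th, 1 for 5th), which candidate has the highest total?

Grace

Alice: 8×1 + 7×5 + 8×5 + 7×1 + 6×3 + 8×2 + 5×2 + 9×3 = 161
Ivy: 8×5 + 7×1 + 8×1 + 7×4 + 6×1 + 8×3 + 5×4 + 9×2 = 151
Grace: 8×2 + 7×2 + 8×4 + 7×5 + 6×2 + 8×4 + 5×3 + 9×4 = 192
Noor: 8×4 + 7×3 + 8×2 + 7×2 + 6×4 + 8×5 + 5×5 + 9×1 = 181
Tomás: 8×3 + 7×4 + 8×3 + 7×3 + 6×5 + 8×1 + 5×1 + 9×5 = 185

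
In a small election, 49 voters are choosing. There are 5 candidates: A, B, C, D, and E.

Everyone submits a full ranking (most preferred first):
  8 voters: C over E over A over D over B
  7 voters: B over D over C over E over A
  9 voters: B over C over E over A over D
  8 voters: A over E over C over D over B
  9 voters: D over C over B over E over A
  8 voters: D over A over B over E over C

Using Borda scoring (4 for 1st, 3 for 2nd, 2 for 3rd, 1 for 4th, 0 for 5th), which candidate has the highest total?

C

A: 8×2 + 7×0 + 9×1 + 8×4 + 9×0 + 8×3 = 81
B: 8×0 + 7×4 + 9×4 + 8×0 + 9×2 + 8×2 = 98
C: 8×4 + 7×2 + 9×3 + 8×2 + 9×3 + 8×0 = 116
D: 8×1 + 7×3 + 9×0 + 8×1 + 9×4 + 8×4 = 105
E: 8×3 + 7×1 + 9×2 + 8×3 + 9×1 + 8×1 = 90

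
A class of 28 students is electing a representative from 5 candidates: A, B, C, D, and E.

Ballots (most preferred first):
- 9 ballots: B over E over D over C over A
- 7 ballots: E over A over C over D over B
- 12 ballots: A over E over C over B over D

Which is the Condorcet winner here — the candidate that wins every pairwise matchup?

E vs A: 16–12
E vs B: 19–9
E vs C: 28–0
E vs D: 28–0
E beats every other candidate.

E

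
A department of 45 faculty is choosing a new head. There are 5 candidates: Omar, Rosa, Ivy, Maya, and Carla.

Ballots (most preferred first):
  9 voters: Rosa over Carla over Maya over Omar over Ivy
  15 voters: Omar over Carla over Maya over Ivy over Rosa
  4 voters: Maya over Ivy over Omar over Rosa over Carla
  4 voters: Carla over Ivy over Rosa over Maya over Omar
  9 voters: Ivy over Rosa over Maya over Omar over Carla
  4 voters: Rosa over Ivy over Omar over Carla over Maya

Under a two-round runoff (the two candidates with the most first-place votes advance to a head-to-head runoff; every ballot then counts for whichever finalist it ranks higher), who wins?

Round 1 first-place votes: Omar 15, Rosa 13, Ivy 9, Maya 4, Carla 4. Omar and Rosa advance.
Runoff: Omar is ranked above Rosa on 19 ballots, Rosa above Omar on 26.

Rosa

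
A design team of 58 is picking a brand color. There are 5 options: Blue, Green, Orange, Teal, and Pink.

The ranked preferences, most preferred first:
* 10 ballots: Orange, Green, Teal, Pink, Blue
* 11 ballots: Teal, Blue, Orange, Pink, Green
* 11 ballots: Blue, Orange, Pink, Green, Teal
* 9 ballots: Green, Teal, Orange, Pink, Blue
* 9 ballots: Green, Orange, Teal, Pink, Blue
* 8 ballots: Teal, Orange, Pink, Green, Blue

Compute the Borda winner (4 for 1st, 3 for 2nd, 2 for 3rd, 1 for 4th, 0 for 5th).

Blue: 10×0 + 11×3 + 11×4 + 9×0 + 9×0 + 8×0 = 77
Green: 10×3 + 11×0 + 11×1 + 9×4 + 9×4 + 8×1 = 121
Orange: 10×4 + 11×2 + 11×3 + 9×2 + 9×3 + 8×3 = 164
Teal: 10×2 + 11×4 + 11×0 + 9×3 + 9×2 + 8×4 = 141
Pink: 10×1 + 11×1 + 11×2 + 9×1 + 9×1 + 8×2 = 77

Orange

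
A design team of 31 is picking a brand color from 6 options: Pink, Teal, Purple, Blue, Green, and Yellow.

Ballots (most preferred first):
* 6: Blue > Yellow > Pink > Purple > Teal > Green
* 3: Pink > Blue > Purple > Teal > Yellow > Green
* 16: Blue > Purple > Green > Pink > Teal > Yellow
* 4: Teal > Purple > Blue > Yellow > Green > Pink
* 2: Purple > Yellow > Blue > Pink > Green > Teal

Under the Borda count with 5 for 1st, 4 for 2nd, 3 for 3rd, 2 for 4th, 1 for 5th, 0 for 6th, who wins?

Pink: 6×3 + 3×5 + 16×2 + 4×0 + 2×2 = 69
Teal: 6×1 + 3×2 + 16×1 + 4×5 + 2×0 = 48
Purple: 6×2 + 3×3 + 16×4 + 4×4 + 2×5 = 111
Blue: 6×5 + 3×4 + 16×5 + 4×3 + 2×3 = 140
Green: 6×0 + 3×0 + 16×3 + 4×1 + 2×1 = 54
Yellow: 6×4 + 3×1 + 16×0 + 4×2 + 2×4 = 43

Blue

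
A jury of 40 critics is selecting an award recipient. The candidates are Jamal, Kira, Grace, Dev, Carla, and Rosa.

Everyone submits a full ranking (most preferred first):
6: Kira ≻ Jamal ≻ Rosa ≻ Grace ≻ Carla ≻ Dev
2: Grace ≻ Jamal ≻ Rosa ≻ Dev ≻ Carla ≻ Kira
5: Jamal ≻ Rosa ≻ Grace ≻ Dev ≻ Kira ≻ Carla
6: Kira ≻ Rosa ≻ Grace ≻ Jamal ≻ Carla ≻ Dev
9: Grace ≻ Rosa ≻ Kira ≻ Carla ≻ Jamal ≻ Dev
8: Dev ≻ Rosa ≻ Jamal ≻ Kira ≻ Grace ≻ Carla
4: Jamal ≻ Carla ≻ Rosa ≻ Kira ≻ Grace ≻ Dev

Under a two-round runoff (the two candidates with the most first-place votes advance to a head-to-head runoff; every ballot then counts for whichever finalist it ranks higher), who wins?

Round 1 first-place votes: Jamal 9, Kira 12, Grace 11, Dev 8, Carla 0, Rosa 0. Kira and Grace advance.
Runoff: Kira is ranked above Grace on 24 ballots, Grace above Kira on 16.

Kira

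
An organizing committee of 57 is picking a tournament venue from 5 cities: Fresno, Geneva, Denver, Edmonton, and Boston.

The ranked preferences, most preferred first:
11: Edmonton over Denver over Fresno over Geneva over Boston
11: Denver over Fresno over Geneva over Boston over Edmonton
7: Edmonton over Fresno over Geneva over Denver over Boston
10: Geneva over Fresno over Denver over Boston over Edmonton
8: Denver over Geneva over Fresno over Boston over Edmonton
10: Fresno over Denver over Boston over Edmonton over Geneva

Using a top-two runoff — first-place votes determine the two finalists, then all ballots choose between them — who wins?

Round 1 first-place votes: Fresno 10, Geneva 10, Denver 19, Edmonton 18, Boston 0. Denver and Edmonton advance.
Runoff: Denver is ranked above Edmonton on 39 ballots, Edmonton above Denver on 18.

Denver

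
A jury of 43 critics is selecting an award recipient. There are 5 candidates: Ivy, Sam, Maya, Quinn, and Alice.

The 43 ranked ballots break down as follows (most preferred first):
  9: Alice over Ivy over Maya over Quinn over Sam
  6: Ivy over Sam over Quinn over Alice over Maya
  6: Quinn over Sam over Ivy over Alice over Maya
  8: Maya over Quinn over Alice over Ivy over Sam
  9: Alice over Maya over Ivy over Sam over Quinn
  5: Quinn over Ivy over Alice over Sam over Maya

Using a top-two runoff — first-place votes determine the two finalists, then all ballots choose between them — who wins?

Quinn

Round 1 first-place votes: Ivy 6, Sam 0, Maya 8, Quinn 11, Alice 18. Alice and Quinn advance.
Runoff: Alice is ranked above Quinn on 18 ballots, Quinn above Alice on 25.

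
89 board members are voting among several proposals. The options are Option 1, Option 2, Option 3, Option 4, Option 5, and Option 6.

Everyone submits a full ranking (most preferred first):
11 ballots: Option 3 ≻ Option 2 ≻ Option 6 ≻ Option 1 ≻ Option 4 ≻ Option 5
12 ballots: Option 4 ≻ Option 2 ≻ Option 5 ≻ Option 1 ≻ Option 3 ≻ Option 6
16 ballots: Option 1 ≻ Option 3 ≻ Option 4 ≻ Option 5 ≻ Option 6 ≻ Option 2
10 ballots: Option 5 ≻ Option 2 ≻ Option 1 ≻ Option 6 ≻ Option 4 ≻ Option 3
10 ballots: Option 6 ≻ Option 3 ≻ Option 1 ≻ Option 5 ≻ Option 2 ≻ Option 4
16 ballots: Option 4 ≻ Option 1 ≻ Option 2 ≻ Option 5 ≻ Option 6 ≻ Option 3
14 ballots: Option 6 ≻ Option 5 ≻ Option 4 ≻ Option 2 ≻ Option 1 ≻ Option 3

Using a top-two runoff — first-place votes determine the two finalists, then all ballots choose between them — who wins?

Option 6

Round 1 first-place votes: Option 1 16, Option 2 0, Option 3 11, Option 4 28, Option 5 10, Option 6 24. Option 4 and Option 6 advance.
Runoff: Option 4 is ranked above Option 6 on 44 ballots, Option 6 above Option 4 on 45.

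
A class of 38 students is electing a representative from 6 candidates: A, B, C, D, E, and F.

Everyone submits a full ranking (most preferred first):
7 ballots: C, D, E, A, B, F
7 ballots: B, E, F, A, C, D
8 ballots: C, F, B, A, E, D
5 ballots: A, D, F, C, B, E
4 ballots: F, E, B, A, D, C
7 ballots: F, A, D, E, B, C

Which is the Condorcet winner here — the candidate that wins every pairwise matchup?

F

F vs A: 26–12
F vs B: 24–14
F vs C: 23–15
F vs D: 26–12
F vs E: 24–14
F beats every other candidate.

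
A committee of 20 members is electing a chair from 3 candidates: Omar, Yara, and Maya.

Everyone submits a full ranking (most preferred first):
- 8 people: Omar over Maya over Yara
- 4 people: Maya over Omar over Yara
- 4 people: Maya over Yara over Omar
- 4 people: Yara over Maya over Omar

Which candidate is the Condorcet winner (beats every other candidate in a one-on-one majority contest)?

Maya vs Omar: 12–8
Maya vs Yara: 16–4
Maya beats every other candidate.

Maya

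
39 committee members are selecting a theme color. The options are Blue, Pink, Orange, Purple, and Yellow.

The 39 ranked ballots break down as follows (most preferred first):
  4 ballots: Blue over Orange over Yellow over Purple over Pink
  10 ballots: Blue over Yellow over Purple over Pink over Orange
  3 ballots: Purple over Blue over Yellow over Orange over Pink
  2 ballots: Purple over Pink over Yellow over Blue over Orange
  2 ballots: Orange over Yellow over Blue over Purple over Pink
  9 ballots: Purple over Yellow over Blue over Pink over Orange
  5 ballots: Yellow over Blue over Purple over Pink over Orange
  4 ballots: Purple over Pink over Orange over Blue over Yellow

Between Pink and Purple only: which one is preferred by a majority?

Purple

Pink is ranked above Purple on 0 ballots; Purple above Pink on 39.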